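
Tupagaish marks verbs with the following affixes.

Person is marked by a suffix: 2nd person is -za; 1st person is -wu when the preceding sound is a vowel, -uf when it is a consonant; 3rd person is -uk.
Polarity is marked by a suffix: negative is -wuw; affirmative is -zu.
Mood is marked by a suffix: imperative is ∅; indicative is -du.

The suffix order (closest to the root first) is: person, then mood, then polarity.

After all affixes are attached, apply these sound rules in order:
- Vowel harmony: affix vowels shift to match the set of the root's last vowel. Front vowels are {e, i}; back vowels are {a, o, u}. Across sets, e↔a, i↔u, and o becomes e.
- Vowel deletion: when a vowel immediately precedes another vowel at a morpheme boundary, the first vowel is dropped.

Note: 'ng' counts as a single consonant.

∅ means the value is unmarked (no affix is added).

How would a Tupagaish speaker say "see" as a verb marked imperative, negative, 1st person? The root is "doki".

dokiwiwiw

Attach person 1st person -wu (after vowel 'i') → dokiwu.
mood = imperative: zero marking, form stays dokiwu.
Attach polarity negative -wuw → dokiwuwuw.
Apply vowel harmony: dokiwuwuw → dokiwiwiw.
Vowel deletion: no change.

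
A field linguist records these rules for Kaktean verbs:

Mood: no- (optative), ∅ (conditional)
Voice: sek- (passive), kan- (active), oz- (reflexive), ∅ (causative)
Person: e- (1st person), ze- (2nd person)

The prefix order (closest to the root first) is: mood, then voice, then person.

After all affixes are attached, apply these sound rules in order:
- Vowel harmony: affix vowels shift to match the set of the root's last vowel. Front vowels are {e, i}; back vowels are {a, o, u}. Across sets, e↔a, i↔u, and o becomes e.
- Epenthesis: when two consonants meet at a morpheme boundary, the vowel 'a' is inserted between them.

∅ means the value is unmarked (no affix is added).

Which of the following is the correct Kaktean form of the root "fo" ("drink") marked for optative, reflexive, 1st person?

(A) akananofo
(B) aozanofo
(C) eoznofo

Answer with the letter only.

B

Attach mood optative no- → nofo.
Attach voice reflexive oz- → oznofo.
Attach person 1st person e- → eoznofo.
Apply vowel harmony: eoznofo → aoznofo.
Apply epenthesis: aoznofo → aozanofo.
So the correct form is aozanofo, option (B).
(C) eoznofo is wrong: it fails to apply the sound rule(s).
(A) akananofo is wrong: it uses active instead of reflexive for voice.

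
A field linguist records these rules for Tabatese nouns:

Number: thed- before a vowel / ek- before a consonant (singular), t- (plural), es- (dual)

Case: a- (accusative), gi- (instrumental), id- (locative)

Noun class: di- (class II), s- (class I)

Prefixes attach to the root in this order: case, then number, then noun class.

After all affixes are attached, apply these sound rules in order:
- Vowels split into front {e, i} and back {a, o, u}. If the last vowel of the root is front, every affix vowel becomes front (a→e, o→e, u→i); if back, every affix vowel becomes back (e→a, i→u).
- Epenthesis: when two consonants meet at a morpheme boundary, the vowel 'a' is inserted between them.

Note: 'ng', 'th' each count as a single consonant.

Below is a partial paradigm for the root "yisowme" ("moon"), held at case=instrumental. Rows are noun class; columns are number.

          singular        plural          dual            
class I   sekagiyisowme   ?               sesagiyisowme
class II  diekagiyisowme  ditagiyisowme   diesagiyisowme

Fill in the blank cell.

Attach case instrumental gi- → giyisowme.
Attach number plural t- → tgiyisowme.
Attach noun class class I s- → stgiyisowme.
Vowel harmony: no change.
Apply epenthesis: stgiyisowme → satagiyisowme.

satagiyisowme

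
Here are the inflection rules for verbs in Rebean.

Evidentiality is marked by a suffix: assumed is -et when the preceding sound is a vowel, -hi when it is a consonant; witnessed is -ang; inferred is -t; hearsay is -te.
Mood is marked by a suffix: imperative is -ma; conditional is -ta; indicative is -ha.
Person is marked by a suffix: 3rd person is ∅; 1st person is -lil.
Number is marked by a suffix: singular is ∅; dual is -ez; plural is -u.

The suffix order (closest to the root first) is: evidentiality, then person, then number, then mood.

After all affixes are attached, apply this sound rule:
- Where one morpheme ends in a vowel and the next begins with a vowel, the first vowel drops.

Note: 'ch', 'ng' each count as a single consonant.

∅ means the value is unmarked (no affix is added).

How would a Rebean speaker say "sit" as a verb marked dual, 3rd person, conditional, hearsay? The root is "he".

Attach evidentiality hearsay -te → hete.
person = 3rd person: zero marking, form stays hete.
Attach number dual -ez → heteez.
Attach mood conditional -ta → heteezta.
Apply vowel deletion: heteezta → hetezta.

hetezta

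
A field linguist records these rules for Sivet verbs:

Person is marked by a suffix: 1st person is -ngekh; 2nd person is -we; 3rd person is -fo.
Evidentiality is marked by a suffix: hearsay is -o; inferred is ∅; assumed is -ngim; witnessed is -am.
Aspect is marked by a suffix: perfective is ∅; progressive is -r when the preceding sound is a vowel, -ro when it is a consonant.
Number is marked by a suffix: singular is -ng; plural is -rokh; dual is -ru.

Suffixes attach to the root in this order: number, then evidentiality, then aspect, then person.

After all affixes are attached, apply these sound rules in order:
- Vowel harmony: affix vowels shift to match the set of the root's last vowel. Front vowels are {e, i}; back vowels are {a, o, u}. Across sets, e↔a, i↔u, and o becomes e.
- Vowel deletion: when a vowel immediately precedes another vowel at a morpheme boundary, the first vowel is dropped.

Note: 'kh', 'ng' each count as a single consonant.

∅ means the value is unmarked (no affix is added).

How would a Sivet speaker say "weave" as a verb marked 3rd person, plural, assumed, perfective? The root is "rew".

Attach number plural -rokh → rewrokh.
Attach evidentiality assumed -ngim → rewrokhngim.
aspect = perfective: zero marking, form stays rewrokhngim.
Attach person 3rd person -fo → rewrokhngimfo.
Apply vowel harmony: rewrokhngimfo → rewrekhngimfe.
Vowel deletion: no change.

rewrekhngimfe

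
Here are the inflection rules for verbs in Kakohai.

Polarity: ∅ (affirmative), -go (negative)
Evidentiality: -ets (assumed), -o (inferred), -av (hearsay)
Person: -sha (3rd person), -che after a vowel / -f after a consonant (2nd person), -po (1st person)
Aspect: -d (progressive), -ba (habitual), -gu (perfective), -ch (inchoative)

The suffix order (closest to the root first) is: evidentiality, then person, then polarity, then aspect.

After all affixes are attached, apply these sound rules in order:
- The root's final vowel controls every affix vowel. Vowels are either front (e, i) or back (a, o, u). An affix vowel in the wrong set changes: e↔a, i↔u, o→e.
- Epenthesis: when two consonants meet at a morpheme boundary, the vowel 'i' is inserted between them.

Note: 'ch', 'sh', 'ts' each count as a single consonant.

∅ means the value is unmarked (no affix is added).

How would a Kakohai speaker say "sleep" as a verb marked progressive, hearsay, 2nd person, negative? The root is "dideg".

Attach evidentiality hearsay -av → didegav.
Attach person 2nd person -f (after consonant 'v') → didegavf.
Attach polarity negative -go → didegavfgo.
Attach aspect progressive -d → didegavfgod.
Apply vowel harmony: didegavfgod → didegevfged.
Apply epenthesis: didegevfged → didegevifiged.

didegevifiged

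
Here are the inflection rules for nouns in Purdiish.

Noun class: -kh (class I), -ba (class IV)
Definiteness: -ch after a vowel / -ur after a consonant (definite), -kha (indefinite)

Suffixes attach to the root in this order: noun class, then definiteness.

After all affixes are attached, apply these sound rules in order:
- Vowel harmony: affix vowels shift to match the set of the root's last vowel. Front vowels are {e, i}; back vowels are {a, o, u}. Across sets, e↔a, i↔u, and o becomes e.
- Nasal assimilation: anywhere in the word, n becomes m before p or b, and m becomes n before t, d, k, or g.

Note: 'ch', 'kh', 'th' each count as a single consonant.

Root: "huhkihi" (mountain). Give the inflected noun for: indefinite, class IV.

huhkihibekhe

Attach noun class class IV -ba → huhkihiba.
Attach definiteness indefinite -kha → huhkihibakha.
Apply vowel harmony: huhkihibakha → huhkihibekhe.
Nasal assimilation: no change.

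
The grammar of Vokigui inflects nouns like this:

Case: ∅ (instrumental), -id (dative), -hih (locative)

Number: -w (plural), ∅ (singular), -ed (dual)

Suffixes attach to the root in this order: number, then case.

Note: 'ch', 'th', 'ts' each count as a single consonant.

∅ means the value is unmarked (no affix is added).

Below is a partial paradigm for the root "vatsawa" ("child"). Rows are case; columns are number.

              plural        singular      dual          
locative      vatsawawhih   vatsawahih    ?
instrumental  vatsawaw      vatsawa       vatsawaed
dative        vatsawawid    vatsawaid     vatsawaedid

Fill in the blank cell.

Attach number dual -ed → vatsawaed.
Attach case locative -hih → vatsawaedhih.

vatsawaedhih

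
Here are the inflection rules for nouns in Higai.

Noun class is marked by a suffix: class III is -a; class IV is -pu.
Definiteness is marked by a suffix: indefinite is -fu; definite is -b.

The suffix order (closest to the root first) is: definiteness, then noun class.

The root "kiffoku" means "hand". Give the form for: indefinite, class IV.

kiffokufupu

Attach definiteness indefinite -fu → kiffokufu.
Attach noun class class IV -pu → kiffokufupu.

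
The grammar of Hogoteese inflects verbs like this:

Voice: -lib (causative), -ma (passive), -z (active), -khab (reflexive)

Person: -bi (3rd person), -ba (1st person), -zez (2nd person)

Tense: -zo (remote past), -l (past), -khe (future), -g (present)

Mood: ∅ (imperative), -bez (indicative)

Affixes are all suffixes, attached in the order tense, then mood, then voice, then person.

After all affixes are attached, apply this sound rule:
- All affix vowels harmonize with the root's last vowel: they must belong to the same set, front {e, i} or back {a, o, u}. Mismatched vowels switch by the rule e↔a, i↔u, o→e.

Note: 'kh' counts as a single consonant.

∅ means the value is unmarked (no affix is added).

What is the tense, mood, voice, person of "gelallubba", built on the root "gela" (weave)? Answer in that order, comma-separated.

Segment: gela-l-lib-ba.
tense: -l → past.
mood: ∅ → imperative.
voice: -lib → causative.
person: -ba → 1st person.

past, imperative, causative, 1st person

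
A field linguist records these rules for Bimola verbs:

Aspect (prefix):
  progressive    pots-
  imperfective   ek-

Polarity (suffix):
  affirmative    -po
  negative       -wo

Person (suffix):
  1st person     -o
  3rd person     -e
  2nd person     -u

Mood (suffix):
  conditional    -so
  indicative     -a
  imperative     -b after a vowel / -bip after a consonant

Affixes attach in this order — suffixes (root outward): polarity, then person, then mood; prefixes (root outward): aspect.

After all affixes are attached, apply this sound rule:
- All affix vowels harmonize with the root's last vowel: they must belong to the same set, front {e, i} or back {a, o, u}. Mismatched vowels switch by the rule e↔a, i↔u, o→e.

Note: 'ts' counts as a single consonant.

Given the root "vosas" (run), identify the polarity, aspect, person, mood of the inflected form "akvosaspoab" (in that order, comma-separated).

Segment: ek-vosas-po-e-b.
polarity: -po → affirmative.
aspect: ek- → imperfective.
person: -e → 3rd person.
mood: -b/bip → imperative.

affirmative, imperfective, 3rd person, imperative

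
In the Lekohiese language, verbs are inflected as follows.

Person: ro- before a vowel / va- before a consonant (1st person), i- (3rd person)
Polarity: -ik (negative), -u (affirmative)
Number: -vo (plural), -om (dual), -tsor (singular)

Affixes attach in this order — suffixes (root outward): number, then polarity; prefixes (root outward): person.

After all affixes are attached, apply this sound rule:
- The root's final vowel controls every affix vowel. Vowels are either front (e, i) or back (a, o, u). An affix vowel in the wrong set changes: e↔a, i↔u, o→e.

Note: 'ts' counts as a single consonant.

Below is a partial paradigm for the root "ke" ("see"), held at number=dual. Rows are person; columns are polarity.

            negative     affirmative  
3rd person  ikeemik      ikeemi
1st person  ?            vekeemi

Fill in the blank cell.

vekeemik

Attach number dual -om → keom.
Attach polarity negative -ik → keomik.
Attach person 1st person va- (before consonant 'k') → vakeomik.
Apply vowel harmony: vakeomik → vekeemik.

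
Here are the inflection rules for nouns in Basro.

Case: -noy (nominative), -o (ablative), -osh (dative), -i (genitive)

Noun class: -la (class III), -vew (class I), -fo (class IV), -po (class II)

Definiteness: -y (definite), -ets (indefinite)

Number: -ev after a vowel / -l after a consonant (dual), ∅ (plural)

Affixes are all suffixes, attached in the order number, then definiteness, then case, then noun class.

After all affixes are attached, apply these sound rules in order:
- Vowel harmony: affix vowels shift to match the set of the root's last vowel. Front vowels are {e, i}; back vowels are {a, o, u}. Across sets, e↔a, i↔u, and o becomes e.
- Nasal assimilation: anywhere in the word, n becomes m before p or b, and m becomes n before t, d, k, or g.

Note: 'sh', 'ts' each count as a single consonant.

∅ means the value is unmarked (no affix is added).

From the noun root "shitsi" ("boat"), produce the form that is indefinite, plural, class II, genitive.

number = plural: zero marking, form stays shitsi.
Attach definiteness indefinite -ets → shitsiets.
Attach case genitive -i → shitsietsi.
Attach noun class class II -po → shitsietsipo.
Apply vowel harmony: shitsietsipo → shitsietsipe.
Nasal assimilation: no change.

shitsietsipe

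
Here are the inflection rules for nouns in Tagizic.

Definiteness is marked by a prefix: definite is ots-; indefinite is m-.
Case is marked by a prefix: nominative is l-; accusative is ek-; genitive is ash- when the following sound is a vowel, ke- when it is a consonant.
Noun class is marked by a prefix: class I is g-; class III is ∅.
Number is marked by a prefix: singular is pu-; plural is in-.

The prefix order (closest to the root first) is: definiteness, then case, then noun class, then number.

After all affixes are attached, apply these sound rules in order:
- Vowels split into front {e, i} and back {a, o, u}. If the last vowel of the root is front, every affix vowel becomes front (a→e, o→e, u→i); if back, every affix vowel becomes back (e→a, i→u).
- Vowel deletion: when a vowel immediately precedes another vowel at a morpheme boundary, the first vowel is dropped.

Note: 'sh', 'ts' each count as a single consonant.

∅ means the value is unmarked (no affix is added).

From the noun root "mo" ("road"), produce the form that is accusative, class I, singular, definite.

Attach definiteness definite ots- → otsmo.
Attach case accusative ek- → ekotsmo.
Attach noun class class I g- → gekotsmo.
Attach number singular pu- → pugekotsmo.
Apply vowel harmony: pugekotsmo → pugakotsmo.
Vowel deletion: no change.

pugakotsmo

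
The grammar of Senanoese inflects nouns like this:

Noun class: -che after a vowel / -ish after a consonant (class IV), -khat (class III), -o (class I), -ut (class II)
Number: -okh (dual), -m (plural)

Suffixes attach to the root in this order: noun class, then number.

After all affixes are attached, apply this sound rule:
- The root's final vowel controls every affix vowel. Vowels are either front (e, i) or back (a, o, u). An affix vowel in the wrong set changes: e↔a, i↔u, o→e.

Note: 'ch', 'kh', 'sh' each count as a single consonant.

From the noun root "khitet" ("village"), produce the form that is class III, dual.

Attach noun class class III -khat → khitetkhat.
Attach number dual -okh → khitetkhatokh.
Apply vowel harmony: khitetkhatokh → khitetkhetekh.

khitetkhetekh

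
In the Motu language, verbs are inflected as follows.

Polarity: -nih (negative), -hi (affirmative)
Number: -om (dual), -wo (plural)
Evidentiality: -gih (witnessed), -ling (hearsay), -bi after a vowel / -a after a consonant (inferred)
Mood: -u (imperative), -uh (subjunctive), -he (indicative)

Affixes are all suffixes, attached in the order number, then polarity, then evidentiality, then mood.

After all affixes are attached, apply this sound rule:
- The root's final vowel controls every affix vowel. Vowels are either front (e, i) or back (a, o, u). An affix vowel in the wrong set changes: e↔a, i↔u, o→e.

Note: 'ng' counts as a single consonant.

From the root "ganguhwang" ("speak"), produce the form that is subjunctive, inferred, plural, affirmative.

ganguhwangwohubuuh

Attach number plural -wo → ganguhwangwo.
Attach polarity affirmative -hi → ganguhwangwohi.
Attach evidentiality inferred -bi (after vowel 'i') → ganguhwangwohibi.
Attach mood subjunctive -uh → ganguhwangwohibiuh.
Apply vowel harmony: ganguhwangwohibiuh → ganguhwangwohubuuh.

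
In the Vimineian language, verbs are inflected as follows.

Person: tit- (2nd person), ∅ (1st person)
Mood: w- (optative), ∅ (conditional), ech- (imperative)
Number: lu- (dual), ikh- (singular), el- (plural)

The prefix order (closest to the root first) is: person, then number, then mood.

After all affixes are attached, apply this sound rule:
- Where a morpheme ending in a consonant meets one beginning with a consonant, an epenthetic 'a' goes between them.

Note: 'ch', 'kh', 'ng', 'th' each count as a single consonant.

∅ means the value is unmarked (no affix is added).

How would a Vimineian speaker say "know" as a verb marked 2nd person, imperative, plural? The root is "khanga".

echelatitakhanga

Attach person 2nd person tit- → titkhanga.
Attach number plural el- → eltitkhanga.
Attach mood imperative ech- → echeltitkhanga.
Apply epenthesis: echeltitkhanga → echelatitakhanga.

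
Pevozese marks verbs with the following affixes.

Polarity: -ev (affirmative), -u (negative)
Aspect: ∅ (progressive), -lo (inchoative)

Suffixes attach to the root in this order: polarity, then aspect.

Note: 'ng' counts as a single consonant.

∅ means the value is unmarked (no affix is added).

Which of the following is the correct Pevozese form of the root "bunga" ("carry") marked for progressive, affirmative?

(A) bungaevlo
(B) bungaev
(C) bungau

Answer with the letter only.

Attach polarity affirmative -ev → bungaev.
aspect = progressive: zero marking, form stays bungaev.
So the correct form is bungaev, option (B).
(C) bungau is wrong: it uses negative instead of affirmative for polarity.
(A) bungaevlo is wrong: it uses inchoative instead of progressive for aspect.

B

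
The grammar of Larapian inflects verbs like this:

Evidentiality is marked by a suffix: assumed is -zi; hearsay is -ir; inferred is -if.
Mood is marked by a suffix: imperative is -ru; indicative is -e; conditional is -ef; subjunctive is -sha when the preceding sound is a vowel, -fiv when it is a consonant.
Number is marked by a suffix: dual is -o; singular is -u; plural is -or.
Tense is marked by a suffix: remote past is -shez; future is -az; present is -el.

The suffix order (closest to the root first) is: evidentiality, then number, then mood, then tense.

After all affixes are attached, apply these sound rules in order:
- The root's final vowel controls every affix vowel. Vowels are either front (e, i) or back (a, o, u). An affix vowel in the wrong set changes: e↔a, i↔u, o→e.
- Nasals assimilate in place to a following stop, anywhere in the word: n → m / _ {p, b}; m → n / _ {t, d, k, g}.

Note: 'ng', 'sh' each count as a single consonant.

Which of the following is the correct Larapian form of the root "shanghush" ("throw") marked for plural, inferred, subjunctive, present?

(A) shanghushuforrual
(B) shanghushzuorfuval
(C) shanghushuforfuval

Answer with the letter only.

C

Attach evidentiality inferred -if → shanghushif.
Attach number plural -or → shanghushifor.
Attach mood subjunctive -fiv (after consonant 'r') → shanghushiforfiv.
Attach tense present -el → shanghushiforfivel.
Apply vowel harmony: shanghushiforfivel → shanghushuforfuval.
Nasal assimilation: no change.
So the correct form is shanghushuforfuval, option (C).
(B) shanghushzuorfuval is wrong: it uses assumed instead of inferred for evidentiality.
(A) shanghushuforrual is wrong: it uses imperative instead of subjunctive for mood.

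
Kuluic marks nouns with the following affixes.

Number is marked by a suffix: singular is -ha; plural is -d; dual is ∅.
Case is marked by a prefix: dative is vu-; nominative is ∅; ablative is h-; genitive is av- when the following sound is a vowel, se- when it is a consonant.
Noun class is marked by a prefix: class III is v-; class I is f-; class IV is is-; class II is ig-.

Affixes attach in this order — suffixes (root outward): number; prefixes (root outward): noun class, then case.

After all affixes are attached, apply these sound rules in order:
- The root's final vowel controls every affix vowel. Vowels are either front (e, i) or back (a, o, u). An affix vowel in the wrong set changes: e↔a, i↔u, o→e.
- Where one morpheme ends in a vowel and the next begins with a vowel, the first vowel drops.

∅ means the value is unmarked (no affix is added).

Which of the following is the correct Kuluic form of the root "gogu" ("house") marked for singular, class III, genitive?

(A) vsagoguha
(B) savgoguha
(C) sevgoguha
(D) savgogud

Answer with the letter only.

B

Attach number singular -ha → goguha.
Attach noun class class III v- → vgoguha.
Attach case genitive se- (before consonant 'v') → sevgoguha.
Apply vowel harmony: sevgoguha → savgoguha.
Vowel deletion: no change.
So the correct form is savgoguha, option (B).
(C) sevgoguha is wrong: it fails to apply the sound rule(s).
(D) savgogud is wrong: it uses plural instead of singular for number.
(A) vsagoguha is wrong: it has the affixes in the wrong order.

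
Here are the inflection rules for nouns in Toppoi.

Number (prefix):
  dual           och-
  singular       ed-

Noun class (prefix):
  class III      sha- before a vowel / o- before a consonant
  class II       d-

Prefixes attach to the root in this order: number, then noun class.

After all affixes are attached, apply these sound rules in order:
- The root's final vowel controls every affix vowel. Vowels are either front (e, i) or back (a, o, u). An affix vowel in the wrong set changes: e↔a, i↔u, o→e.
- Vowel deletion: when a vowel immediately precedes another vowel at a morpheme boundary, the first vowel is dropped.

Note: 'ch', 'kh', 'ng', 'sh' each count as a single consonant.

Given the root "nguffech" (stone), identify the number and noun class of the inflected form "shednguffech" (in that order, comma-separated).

Segment: sha-ed-nguffech.
number: ed- → singular.
noun class: sha/o- → class III.

singular, class III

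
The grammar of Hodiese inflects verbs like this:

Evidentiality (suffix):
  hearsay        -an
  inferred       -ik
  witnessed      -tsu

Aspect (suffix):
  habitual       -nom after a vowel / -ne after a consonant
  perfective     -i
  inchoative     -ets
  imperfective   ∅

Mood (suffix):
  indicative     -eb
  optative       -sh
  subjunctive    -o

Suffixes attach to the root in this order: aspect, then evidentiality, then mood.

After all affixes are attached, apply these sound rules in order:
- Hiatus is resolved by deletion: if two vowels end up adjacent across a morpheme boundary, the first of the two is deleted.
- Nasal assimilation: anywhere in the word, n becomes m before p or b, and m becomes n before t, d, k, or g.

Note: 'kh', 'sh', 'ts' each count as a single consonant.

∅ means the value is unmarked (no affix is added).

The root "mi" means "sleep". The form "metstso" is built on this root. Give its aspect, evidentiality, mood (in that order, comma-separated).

inchoative, witnessed, subjunctive

Segment: mi-ets-tsu-o.
aspect: -ets → inchoative.
evidentiality: -tsu → witnessed.
mood: -o → subjunctive.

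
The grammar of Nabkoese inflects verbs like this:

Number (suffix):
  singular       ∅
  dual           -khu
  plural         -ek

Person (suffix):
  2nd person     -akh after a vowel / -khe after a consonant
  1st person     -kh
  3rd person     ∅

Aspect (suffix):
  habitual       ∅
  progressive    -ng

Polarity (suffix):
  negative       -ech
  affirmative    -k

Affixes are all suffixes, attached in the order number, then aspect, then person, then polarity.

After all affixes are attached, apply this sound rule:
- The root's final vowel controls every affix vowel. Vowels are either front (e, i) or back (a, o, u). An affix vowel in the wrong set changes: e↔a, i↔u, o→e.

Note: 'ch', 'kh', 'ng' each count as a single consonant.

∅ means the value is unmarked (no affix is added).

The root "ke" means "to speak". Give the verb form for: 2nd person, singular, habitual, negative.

keekhech

number = singular: zero marking, form stays ke.
aspect = habitual: zero marking, form stays ke.
Attach person 2nd person -akh (after vowel 'e') → keakh.
Attach polarity negative -ech → keakhech.
Apply vowel harmony: keakhech → keekhech.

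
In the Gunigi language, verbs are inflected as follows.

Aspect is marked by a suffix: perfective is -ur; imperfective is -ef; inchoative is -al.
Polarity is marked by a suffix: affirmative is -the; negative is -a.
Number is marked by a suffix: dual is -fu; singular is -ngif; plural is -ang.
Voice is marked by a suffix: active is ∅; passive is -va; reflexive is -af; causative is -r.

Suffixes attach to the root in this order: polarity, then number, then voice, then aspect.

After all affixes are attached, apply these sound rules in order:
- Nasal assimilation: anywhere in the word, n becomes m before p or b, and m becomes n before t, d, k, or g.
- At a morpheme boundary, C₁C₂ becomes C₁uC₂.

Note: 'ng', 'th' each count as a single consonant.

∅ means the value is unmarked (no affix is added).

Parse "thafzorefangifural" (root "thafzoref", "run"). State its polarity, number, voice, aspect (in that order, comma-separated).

negative, singular, causative, inchoative

Segment: thafzoref-a-ngif-r-al.
polarity: -a → negative.
number: -ngif → singular.
voice: -r → causative.
aspect: -al → inchoative.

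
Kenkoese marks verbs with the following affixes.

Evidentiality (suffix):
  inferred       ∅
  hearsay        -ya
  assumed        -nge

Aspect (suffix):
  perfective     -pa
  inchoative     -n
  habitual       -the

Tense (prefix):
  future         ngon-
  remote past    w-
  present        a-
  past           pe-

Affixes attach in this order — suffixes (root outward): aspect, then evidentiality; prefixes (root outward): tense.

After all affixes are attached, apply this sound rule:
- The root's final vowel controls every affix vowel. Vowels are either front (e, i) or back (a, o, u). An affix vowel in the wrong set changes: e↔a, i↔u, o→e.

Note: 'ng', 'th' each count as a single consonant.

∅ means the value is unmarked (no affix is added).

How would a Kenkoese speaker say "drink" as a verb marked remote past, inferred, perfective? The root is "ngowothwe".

wngowothwepe

Attach aspect perfective -pa → ngowothwepa.
Attach tense remote past w- → wngowothwepa.
evidentiality = inferred: zero marking, form stays wngowothwepa.
Apply vowel harmony: wngowothwepa → wngowothwepe.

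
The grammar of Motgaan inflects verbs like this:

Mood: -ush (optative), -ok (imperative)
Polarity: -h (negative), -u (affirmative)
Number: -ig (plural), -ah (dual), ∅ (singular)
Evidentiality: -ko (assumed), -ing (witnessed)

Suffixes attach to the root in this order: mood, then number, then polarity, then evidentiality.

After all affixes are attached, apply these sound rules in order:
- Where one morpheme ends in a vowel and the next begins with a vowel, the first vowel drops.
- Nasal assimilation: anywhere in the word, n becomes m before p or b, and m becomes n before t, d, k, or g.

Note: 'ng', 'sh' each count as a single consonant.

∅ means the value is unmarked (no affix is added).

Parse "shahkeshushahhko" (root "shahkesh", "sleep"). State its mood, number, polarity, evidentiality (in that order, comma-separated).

Segment: shahkesh-ush-ah-h-ko.
mood: -ush → optative.
number: -ah → dual.
polarity: -h → negative.
evidentiality: -ko → assumed.

optative, dual, negative, assumed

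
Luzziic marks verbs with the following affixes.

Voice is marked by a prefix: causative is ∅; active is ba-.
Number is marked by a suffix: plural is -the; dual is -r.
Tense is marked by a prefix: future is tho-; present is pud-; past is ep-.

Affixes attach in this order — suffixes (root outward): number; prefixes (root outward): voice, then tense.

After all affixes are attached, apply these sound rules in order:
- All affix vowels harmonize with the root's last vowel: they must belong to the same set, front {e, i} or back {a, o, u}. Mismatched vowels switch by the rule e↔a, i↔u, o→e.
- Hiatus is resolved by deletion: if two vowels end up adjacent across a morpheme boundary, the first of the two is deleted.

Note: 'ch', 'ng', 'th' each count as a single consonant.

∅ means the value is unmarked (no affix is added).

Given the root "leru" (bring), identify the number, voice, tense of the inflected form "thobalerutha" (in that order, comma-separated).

Segment: tho-ba-leru-the.
number: -the → plural.
voice: ba- → active.
tense: tho- → future.

plural, active, future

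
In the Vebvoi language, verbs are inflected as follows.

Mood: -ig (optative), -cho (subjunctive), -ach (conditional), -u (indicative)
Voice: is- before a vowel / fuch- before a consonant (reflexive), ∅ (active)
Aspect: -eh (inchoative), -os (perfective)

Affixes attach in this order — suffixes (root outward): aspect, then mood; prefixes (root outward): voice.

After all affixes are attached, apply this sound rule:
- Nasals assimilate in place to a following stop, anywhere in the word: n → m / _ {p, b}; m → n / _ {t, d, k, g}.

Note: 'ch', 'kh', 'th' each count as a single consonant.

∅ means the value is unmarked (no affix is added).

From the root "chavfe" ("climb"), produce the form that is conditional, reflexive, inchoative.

fuchchavfeehach

Attach aspect inchoative -eh → chavfeeh.
Attach voice reflexive fuch- (before consonant 'ch') → fuchchavfeeh.
Attach mood conditional -ach → fuchchavfeehach.
Nasal assimilation: no change.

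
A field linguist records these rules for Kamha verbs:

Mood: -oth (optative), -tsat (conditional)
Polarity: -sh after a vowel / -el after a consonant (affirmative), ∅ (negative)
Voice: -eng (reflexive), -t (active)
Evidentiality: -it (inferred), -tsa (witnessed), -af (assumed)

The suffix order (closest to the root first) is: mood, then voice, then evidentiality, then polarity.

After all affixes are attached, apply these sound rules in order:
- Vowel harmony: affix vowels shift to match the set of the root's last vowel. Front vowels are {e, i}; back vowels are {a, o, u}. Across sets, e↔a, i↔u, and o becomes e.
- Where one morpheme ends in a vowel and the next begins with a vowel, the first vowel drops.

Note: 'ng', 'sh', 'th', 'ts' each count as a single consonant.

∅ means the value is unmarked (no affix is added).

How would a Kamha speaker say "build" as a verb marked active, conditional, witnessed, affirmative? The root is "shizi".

shizitsetttsesh

Attach mood conditional -tsat → shizitsat.
Attach voice active -t → shizitsatt.
Attach evidentiality witnessed -tsa → shizitsatttsa.
Attach polarity affirmative -sh (after vowel 'a') → shizitsatttsash.
Apply vowel harmony: shizitsatttsash → shizitsetttsesh.
Vowel deletion: no change.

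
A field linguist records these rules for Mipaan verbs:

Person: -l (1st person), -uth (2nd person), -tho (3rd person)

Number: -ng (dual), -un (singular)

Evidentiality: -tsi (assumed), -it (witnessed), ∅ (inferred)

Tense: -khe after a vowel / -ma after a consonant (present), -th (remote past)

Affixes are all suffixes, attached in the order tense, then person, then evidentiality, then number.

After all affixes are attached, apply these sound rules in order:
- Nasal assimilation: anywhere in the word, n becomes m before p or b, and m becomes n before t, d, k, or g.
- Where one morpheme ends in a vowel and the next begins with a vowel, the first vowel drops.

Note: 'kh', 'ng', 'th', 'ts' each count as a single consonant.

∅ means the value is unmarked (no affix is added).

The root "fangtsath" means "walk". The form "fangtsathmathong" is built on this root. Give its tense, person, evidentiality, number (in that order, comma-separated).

present, 3rd person, inferred, dual

Segment: fangtsath-ma-tho-ng.
tense: -khe/ma → present.
person: -tho → 3rd person.
evidentiality: ∅ → inferred.
number: -ng → dual.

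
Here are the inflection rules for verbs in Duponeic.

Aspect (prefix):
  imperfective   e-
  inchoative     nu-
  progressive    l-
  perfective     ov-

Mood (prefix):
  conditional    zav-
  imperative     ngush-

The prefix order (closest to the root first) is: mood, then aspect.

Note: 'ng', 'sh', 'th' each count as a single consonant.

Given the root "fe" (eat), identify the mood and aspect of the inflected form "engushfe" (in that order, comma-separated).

Segment: e-ngush-fe.
mood: ngush- → imperative.
aspect: e- → imperfective.

imperative, imperfective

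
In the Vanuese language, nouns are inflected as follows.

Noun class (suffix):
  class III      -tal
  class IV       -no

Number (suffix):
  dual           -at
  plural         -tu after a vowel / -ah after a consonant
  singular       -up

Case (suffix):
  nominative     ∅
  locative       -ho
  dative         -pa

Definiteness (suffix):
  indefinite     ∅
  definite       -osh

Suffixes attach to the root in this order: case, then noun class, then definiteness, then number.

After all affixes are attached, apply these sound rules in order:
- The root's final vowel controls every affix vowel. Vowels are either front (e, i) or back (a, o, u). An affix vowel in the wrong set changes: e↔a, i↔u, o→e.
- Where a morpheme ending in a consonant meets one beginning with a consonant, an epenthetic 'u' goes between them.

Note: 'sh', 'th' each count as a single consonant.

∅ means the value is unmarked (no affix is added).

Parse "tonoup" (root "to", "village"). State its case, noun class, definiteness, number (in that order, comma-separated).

nominative, class IV, indefinite, singular

Segment: to-no-up.
case: ∅ → nominative.
noun class: -no → class IV.
definiteness: ∅ → indefinite.
number: -up → singular.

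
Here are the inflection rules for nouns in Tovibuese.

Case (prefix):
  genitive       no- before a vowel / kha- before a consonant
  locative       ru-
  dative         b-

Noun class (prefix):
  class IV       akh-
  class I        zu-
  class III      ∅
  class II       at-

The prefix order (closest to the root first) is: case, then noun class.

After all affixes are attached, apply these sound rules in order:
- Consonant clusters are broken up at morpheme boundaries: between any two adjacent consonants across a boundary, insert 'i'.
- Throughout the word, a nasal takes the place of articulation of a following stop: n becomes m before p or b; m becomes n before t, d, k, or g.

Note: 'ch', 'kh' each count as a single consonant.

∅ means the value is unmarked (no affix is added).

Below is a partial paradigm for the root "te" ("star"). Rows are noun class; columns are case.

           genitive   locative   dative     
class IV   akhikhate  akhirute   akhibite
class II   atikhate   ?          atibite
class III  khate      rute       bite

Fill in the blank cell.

Attach case locative ru- → rute.
Attach noun class class II at- → atrute.
Apply epenthesis: atrute → atirute.
Nasal assimilation: no change.

atirute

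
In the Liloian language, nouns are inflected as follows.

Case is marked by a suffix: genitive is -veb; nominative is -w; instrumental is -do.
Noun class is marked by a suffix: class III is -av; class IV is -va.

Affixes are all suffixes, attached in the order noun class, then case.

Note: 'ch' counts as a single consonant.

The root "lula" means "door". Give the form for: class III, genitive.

Attach noun class class III -av → lulaav.
Attach case genitive -veb → lulaavveb.

lulaavveb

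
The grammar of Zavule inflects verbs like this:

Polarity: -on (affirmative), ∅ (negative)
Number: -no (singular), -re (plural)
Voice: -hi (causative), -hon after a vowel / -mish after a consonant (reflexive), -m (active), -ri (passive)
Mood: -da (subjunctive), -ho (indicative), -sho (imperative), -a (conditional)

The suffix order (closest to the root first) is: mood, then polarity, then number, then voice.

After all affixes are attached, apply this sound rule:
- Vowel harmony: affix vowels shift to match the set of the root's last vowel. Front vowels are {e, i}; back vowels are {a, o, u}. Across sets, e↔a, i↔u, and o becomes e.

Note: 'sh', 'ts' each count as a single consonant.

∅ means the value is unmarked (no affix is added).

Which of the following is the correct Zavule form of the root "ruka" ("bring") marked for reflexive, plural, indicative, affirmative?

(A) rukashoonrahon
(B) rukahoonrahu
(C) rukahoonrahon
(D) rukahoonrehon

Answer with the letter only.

C

Attach mood indicative -ho → rukaho.
Attach polarity affirmative -on → rukahoon.
Attach number plural -re → rukahoonre.
Attach voice reflexive -hon (after vowel 'e') → rukahoonrehon.
Apply vowel harmony: rukahoonrehon → rukahoonrahon.
So the correct form is rukahoonrahon, option (C).
(B) rukahoonrahu is wrong: it uses causative instead of reflexive for voice.
(A) rukashoonrahon is wrong: it uses imperative instead of indicative for mood.
(D) rukahoonrehon is wrong: it fails to apply the sound rule(s).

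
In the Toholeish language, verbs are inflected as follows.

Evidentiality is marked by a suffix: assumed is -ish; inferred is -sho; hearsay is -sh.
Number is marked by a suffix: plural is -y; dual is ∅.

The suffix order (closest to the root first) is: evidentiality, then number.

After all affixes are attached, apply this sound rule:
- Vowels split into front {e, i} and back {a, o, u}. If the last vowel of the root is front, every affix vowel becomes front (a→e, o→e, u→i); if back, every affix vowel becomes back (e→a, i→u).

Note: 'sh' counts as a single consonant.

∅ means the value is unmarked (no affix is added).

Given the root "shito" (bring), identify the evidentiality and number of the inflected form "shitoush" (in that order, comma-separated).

assumed, dual

Segment: shito-ish.
evidentiality: -ish → assumed.
number: ∅ → dual.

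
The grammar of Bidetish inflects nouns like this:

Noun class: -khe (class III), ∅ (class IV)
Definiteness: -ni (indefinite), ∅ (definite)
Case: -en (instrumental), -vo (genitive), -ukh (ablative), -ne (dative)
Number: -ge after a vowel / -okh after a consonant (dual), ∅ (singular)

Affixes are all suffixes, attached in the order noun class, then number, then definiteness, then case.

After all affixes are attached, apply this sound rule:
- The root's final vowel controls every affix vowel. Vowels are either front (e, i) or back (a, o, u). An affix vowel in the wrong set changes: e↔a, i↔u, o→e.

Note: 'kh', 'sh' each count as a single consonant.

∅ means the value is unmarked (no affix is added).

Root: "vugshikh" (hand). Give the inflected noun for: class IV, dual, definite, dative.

vugshikhekhne

noun class = class IV: zero marking, form stays vugshikh.
Attach number dual -okh (after consonant 'kh') → vugshikhokh.
definiteness = definite: zero marking, form stays vugshikhokh.
Attach case dative -ne → vugshikhokhne.
Apply vowel harmony: vugshikhokhne → vugshikhekhne.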